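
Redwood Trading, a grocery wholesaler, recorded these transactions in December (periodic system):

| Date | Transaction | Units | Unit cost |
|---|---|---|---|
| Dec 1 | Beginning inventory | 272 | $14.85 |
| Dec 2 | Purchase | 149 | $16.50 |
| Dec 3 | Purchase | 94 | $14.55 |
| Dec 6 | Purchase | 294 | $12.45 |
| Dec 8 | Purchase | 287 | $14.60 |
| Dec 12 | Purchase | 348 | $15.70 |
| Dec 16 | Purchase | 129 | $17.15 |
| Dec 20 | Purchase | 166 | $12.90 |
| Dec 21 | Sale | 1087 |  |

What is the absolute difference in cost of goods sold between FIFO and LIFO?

FIFO COGS: 272 @ $14.85 + 149 @ $16.50 + 94 @ $14.55 + 294 @ $12.45 + 278 @ $14.60 = $15,584.50
LIFO COGS: 166 @ $12.90 + 129 @ $17.15 + 348 @ $15.70 + 287 @ $14.60 + 157 @ $12.45 = $15,962.20
Difference = |$15,584.50 − $15,962.20| = $377.70

$377.70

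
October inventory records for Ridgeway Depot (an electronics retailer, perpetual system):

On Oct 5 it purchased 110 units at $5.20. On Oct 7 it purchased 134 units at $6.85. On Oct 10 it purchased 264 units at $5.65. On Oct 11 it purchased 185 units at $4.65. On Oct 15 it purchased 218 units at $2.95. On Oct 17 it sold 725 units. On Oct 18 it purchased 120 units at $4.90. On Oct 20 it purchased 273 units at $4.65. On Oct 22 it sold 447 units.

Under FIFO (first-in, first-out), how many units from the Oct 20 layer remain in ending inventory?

132

Oct 17, 725 sold [FIFO — oldest first]: 110 @ $5.20 + 134 @ $6.85 + 264 @ $5.65 + 185 @ $4.65 + 32 @ $2.95 = $3,936.15
Oct 22, 447 sold [FIFO — oldest first]: 186 @ $2.95 + 120 @ $4.90 + 141 @ $4.65 = $1,792.35
Total COGS = $3,936.15 + $1,792.35 = $5,728.50
Ending inventory: 132 @ $4.65 = $613.80
Check: goods available $6,342.30 = COGS $5,728.50 + ending $613.80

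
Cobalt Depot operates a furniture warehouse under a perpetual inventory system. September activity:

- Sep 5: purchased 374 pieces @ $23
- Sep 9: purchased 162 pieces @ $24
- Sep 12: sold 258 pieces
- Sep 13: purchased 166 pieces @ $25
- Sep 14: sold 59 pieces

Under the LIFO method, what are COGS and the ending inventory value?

COGS = $7,571; ending inventory = $9,069

Sep 12, 258 sold [LIFO — newest first]: 162 @ $24 + 96 @ $23 = $6,096
Sep 14, 59 sold [LIFO — newest first]: 59 @ $25 = $1,475
Total COGS = $6,096 + $1,475 = $7,571
Ending inventory: 278 @ $23 + 107 @ $25 = $9,069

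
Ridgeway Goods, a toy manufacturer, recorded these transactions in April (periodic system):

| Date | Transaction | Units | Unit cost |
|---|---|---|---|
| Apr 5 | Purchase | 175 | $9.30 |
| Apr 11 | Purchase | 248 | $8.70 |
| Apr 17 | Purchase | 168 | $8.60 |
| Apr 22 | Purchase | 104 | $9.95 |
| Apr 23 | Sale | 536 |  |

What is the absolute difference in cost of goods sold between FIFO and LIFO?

FIFO COGS: 175 @ $9.30 + 248 @ $8.70 + 113 @ $8.60 = $4,756.90
LIFO COGS: 104 @ $9.95 + 168 @ $8.60 + 248 @ $8.70 + 16 @ $9.30 = $4,786.00
Difference = |$4,756.90 − $4,786.00| = $29.10

$29.10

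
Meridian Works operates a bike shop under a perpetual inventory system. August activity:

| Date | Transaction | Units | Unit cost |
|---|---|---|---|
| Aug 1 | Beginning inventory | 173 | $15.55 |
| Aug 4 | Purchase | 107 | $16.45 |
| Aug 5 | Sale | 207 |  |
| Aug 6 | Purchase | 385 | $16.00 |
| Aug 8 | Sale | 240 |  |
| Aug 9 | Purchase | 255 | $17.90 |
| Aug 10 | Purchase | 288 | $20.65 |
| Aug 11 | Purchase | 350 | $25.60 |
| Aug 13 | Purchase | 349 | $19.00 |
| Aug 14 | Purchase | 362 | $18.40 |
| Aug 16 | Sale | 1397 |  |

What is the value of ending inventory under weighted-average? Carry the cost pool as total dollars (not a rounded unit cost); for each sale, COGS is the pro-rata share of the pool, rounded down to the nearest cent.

Ending inventory = $8,455.18

After Aug 1: 173 on hand, pool $2,690.15 (≈ $15.5500 each)
After Aug 4: 280 on hand, pool $4,450.30 (≈ $15.8939 each)
Aug 5, sell 207: 207/280 × $4,450.30 → $3,290.04
After Aug 6: 458 on hand, pool $7,320.26 (≈ $15.9831 each)
Aug 8, sell 240: 240/458 × $7,320.26 → $3,835.94
After Aug 9: 473 on hand, pool $8,048.82 (≈ $17.0165 each)
After Aug 10: 761 on hand, pool $13,996.02 (≈ $18.3916 each)
After Aug 11: 1111 on hand, pool $22,956.02 (≈ $20.6625 each)
After Aug 13: 1460 on hand, pool $29,587.02 (≈ $20.2651 each)
After Aug 14: 1822 on hand, pool $36,247.82 (≈ $19.8945 each)
Aug 16, sell 1397: 1397/1822 × $36,247.82 → $27,792.64
Total COGS = $3,290.04 + $3,835.94 + $27,792.64 = $34,918.62
Ending inventory (cost pool remaining) = $8,455.18
Check: goods available $43,373.80 = COGS $34,918.62 + ending $8,455.18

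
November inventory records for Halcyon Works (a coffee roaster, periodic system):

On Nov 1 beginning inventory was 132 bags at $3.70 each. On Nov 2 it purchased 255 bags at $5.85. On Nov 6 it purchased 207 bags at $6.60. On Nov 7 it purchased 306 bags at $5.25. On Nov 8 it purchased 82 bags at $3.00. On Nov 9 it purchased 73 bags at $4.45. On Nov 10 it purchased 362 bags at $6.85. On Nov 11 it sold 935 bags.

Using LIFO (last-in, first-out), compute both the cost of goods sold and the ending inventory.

Nov 11, 935 sold [LIFO — newest first]: 362 @ $6.85 + 73 @ $4.45 + 82 @ $3.00 + 306 @ $5.25 + 112 @ $6.60 = $5,396.25
Ending inventory: 132 @ $3.70 + 255 @ $5.85 + 95 @ $6.60 = $2,607.15
Check: goods available $8,003.40 = COGS $5,396.25 + ending $2,607.15

COGS = $5,396.25; ending inventory = $2,607.15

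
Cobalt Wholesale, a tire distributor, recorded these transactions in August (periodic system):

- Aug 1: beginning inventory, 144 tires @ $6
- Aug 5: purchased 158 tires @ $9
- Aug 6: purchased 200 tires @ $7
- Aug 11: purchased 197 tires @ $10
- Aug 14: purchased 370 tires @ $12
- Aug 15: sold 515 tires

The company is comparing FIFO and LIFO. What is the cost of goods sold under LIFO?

FIFO COGS: 144 @ $6 + 158 @ $9 + 200 @ $7 + 13 @ $10 = $3,816
LIFO COGS: 370 @ $12 + 145 @ $10 = $5,890

COGS = $5,890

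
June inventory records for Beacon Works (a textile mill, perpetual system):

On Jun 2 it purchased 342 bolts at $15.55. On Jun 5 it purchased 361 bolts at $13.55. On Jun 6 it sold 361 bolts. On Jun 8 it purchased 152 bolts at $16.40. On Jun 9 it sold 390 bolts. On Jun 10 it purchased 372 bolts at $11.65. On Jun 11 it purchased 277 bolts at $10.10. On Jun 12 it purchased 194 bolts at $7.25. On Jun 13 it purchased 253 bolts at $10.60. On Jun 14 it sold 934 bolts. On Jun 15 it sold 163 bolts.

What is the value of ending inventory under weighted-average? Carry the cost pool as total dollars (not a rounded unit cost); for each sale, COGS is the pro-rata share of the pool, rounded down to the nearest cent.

After Jun 2: 342 on hand, pool $5,318.10 (≈ $15.5500 each)
After Jun 5: 703 on hand, pool $10,209.65 (≈ $14.5230 each)
Jun 6, sell 361: 361/703 × $10,209.65 → $5,242.79
After Jun 8: 494 on hand, pool $7,459.66 (≈ $15.1005 each)
Jun 9, sell 390: 390/494 × $7,459.66 → $5,889.20
After Jun 10: 476 on hand, pool $5,904.26 (≈ $12.4039 each)
After Jun 11: 753 on hand, pool $8,701.96 (≈ $11.5564 each)
After Jun 12: 947 on hand, pool $10,108.46 (≈ $10.6742 each)
After Jun 13: 1200 on hand, pool $12,790.26 (≈ $10.6585 each)
Jun 14, sell 934: 934/1200 × $12,790.26 → $9,955.08
Jun 15, sell 163: 163/266 × $2,835.18 → $1,737.34
Total COGS = $5,242.79 + $5,889.20 + $9,955.08 + $1,737.34 = $22,824.41
Ending inventory (cost pool remaining) = $1,097.84

Ending inventory = $1,097.84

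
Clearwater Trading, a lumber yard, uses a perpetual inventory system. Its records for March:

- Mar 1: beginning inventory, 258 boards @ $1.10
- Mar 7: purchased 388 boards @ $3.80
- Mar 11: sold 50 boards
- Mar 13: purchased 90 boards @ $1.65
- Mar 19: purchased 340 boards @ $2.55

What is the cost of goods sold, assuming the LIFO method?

COGS = $190.00

Mar 11, 50 sold [LIFO — newest first]: 50 @ $3.80 = $190.00
Ending inventory: 258 @ $1.10 + 338 @ $3.80 + 90 @ $1.65 + 340 @ $2.55 = $2,583.70
Check: goods available $2,773.70 = COGS $190.00 + ending $2,583.70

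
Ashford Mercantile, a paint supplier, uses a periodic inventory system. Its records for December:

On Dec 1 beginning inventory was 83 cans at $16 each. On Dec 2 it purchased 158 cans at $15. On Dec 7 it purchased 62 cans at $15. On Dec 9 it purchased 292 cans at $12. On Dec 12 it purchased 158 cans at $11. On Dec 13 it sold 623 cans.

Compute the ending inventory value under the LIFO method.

Ending inventory = $2,033

Dec 13, 623 sold [LIFO — newest first]: 158 @ $11 + 292 @ $12 + 62 @ $15 + 111 @ $15 = $7,837
Ending inventory: 83 @ $16 + 47 @ $15 = $2,033
Check: goods available $9,870 = COGS $7,837 + ending $2,033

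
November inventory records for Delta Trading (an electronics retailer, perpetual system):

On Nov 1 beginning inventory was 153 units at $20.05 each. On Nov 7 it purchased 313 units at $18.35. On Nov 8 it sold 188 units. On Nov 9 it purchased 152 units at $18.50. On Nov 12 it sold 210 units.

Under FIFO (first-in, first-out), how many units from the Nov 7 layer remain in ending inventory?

68

Nov 8, 188 sold [FIFO — oldest first]: 153 @ $20.05 + 35 @ $18.35 = $3,709.90
Nov 12, 210 sold [FIFO — oldest first]: 210 @ $18.35 = $3,853.50
Total COGS = $3,709.90 + $3,853.50 = $7,563.40
Ending inventory: 68 @ $18.35 + 152 @ $18.50 = $4,059.80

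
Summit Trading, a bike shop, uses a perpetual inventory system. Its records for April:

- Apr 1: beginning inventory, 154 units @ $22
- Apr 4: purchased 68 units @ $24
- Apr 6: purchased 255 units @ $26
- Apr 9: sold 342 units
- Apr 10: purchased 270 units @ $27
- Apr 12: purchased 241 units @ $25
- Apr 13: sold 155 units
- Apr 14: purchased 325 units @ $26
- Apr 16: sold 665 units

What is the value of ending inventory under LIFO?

Ending inventory = $3,402

Apr 9, 342 sold [LIFO — newest first]: 255 @ $26 + 68 @ $24 + 19 @ $22 = $8,680
Apr 13, 155 sold [LIFO — newest first]: 155 @ $25 = $3,875
Apr 16, 665 sold [LIFO — newest first]: 325 @ $26 + 86 @ $25 + 254 @ $27 = $17,458
Total COGS = $8,680 + $3,875 + $17,458 = $30,013
Ending inventory: 135 @ $22 + 16 @ $27 = $3,402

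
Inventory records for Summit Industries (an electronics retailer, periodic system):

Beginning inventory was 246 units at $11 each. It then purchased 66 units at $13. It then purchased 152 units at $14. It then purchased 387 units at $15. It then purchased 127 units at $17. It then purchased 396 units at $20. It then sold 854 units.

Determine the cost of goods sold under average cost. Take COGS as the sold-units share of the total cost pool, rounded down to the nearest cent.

COGS = $13,410.41

Sale 1, sell 854: 854/1374 × $21,576.00 → $13,410.41
Ending inventory (cost pool remaining) = $8,165.59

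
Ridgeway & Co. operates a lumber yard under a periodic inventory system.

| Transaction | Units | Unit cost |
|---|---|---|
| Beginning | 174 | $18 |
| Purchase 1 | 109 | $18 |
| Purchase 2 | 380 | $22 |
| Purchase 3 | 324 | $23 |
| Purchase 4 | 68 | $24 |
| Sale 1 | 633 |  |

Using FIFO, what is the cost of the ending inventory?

Sale 1 (633) [FIFO — oldest first]: 174 @ $18 + 109 @ $18 + 350 @ $22 = $12,794
Ending inventory: 30 @ $22 + 324 @ $23 + 68 @ $24 = $9,744

Ending inventory = $9,744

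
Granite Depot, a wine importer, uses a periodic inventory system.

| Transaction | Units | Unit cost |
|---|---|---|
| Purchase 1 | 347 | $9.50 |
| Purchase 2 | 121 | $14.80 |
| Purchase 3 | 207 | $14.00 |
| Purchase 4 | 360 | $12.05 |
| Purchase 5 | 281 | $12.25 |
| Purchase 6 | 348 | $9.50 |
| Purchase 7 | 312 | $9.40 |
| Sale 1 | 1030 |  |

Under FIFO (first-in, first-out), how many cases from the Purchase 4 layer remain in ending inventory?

5

Sale 1 (1030) [FIFO — oldest first]: 347 @ $9.50 + 121 @ $14.80 + 207 @ $14.00 + 355 @ $12.05 = $12,263.05
Ending inventory: 5 @ $12.05 + 281 @ $12.25 + 348 @ $9.50 + 312 @ $9.40 = $9,741.30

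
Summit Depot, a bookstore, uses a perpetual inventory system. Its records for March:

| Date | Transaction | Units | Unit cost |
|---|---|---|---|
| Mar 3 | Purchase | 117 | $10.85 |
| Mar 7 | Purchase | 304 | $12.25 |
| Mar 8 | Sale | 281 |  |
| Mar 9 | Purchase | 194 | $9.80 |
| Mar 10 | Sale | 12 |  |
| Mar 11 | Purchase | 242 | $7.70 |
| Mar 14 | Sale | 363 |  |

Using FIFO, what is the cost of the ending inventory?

Mar 8, 281 sold [FIFO — oldest first]: 117 @ $10.85 + 164 @ $12.25 = $3,278.45
Mar 10, 12 sold [FIFO — oldest first]: 12 @ $12.25 = $147.00
Mar 14, 363 sold [FIFO — oldest first]: 128 @ $12.25 + 194 @ $9.80 + 41 @ $7.70 = $3,784.90
Total COGS = $3,278.45 + $147.00 + $3,784.90 = $7,210.35
Ending inventory: 201 @ $7.70 = $1,547.70
Check: goods available $8,758.05 = COGS $7,210.35 + ending $1,547.70

Ending inventory = $1,547.70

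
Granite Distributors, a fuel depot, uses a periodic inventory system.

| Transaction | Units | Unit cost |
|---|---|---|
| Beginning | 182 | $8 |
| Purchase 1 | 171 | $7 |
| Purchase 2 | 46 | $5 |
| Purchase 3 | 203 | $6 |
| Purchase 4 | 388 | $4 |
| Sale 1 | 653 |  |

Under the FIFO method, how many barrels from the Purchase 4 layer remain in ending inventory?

Sale 1 (653) [FIFO — oldest first]: 182 @ $8 + 171 @ $7 + 46 @ $5 + 203 @ $6 + 51 @ $4 = $4,305
Ending inventory: 337 @ $4 = $1,348

337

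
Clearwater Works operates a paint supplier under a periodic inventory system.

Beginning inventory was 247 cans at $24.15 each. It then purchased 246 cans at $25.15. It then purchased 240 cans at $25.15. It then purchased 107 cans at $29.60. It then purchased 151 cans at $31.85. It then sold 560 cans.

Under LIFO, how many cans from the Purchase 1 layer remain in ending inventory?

184

Sale 1 (560) [LIFO — newest first]: 151 @ $31.85 + 107 @ $29.60 + 240 @ $25.15 + 62 @ $25.15 = $15,571.85
Ending inventory: 247 @ $24.15 + 184 @ $25.15 = $10,592.65
Check: goods available $26,164.50 = COGS $15,571.85 + ending $10,592.65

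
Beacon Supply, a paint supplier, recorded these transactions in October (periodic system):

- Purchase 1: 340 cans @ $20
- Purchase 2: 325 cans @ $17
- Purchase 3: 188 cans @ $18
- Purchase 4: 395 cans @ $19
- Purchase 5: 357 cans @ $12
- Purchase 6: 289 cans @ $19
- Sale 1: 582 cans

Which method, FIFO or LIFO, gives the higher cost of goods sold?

FIFO COGS: 340 @ $20 + 242 @ $17 = $10,914
LIFO COGS: 289 @ $19 + 293 @ $12 = $9,007

FIFO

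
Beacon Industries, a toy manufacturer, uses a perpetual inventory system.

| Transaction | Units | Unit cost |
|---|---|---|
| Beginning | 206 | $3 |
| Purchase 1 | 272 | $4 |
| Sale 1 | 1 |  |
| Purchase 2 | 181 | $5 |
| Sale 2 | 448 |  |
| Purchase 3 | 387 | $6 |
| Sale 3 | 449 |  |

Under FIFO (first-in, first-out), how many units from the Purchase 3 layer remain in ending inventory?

148

Sale 1 (1) [FIFO — oldest first]: 1 @ $3 = $3
Sale 2 (448) [FIFO — oldest first]: 205 @ $3 + 243 @ $4 = $1,587
Sale 3 (449) [FIFO — oldest first]: 29 @ $4 + 181 @ $5 + 239 @ $6 = $2,455
Total COGS = $3 + $1,587 + $2,455 = $4,045
Ending inventory: 148 @ $6 = $888
Check: goods available $4,933 = COGS $4,045 + ending $888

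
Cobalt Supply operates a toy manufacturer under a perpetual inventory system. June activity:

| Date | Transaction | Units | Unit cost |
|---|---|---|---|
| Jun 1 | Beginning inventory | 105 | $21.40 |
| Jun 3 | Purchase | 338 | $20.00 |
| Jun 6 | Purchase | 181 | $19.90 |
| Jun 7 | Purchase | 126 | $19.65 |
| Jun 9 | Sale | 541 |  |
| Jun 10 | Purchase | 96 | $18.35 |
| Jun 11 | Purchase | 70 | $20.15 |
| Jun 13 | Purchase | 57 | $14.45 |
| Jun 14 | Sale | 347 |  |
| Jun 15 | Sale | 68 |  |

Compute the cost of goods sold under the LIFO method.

Jun 9, 541 sold [LIFO — newest first]: 126 @ $19.65 + 181 @ $19.90 + 234 @ $20.00 = $10,757.80
Jun 14, 347 sold [LIFO — newest first]: 57 @ $14.45 + 70 @ $20.15 + 96 @ $18.35 + 104 @ $20.00 + 20 @ $21.40 = $6,503.75
Jun 15, 68 sold [LIFO — newest first]: 68 @ $21.40 = $1,455.20
Total COGS = $10,757.80 + $6,503.75 + $1,455.20 = $18,716.75
Ending inventory: 17 @ $21.40 = $363.80

COGS = $18,716.75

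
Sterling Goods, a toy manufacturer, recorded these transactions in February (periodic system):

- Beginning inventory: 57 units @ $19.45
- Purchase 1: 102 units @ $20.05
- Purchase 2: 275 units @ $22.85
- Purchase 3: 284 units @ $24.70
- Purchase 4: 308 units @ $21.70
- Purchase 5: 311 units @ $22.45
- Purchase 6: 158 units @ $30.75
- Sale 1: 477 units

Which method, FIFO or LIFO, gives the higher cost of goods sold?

FIFO COGS: 57 @ $19.45 + 102 @ $20.05 + 275 @ $22.85 + 43 @ $24.70 = $10,499.60
LIFO COGS: 158 @ $30.75 + 311 @ $22.45 + 8 @ $21.70 = $12,014.05

LIFO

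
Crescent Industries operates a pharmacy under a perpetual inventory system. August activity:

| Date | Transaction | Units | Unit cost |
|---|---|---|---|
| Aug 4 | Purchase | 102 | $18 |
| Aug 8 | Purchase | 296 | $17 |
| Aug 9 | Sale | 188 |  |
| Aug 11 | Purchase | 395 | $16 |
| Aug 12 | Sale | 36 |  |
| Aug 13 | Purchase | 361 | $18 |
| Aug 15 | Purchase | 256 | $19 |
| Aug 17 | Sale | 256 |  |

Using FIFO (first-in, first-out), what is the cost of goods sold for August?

Aug 9, 188 sold [FIFO — oldest first]: 102 @ $18 + 86 @ $17 = $3,298
Aug 12, 36 sold [FIFO — oldest first]: 36 @ $17 = $612
Aug 17, 256 sold [FIFO — oldest first]: 174 @ $17 + 82 @ $16 = $4,270
Total COGS = $3,298 + $612 + $4,270 = $8,180
Ending inventory: 313 @ $16 + 361 @ $18 + 256 @ $19 = $16,370

COGS = $8,180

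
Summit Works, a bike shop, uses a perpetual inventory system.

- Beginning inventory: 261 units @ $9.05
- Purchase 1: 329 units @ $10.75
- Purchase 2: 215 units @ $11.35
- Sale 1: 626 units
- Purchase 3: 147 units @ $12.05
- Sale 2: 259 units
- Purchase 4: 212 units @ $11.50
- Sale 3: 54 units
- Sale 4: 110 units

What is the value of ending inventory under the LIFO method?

Sale 1 (626) [LIFO — newest first]: 215 @ $11.35 + 329 @ $10.75 + 82 @ $9.05 = $6,719.10
Sale 2 (259) [LIFO — newest first]: 147 @ $12.05 + 112 @ $9.05 = $2,784.95
Sale 3 (54) [LIFO — newest first]: 54 @ $11.50 = $621.00
Sale 4 (110) [LIFO — newest first]: 110 @ $11.50 = $1,265.00
Total COGS = $6,719.10 + $2,784.95 + $621.00 + $1,265.00 = $11,390.05
Ending inventory: 67 @ $9.05 + 48 @ $11.50 = $1,158.35
Check: goods available $12,548.40 = COGS $11,390.05 + ending $1,158.35

Ending inventory = $1,158.35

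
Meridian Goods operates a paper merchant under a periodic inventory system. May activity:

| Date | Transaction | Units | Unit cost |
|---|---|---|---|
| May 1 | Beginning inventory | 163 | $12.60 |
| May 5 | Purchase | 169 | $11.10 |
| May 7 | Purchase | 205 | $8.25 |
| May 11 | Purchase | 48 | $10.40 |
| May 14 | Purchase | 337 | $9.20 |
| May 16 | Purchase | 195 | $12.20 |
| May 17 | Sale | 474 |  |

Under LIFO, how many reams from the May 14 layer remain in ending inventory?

May 17, 474 sold [LIFO — newest first]: 195 @ $12.20 + 279 @ $9.20 = $4,945.80
Ending inventory: 163 @ $12.60 + 169 @ $11.10 + 205 @ $8.25 + 48 @ $10.40 + 58 @ $9.20 = $6,653.75

58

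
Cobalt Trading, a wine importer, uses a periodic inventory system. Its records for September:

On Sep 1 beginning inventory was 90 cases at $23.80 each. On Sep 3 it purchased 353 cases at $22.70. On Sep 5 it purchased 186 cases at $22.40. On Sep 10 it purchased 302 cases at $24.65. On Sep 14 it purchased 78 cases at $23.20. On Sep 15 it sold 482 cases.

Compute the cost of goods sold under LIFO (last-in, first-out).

COGS = $11,538.70

Sep 15, 482 sold [LIFO — newest first]: 78 @ $23.20 + 302 @ $24.65 + 102 @ $22.40 = $11,538.70
Ending inventory: 90 @ $23.80 + 353 @ $22.70 + 84 @ $22.40 = $12,036.70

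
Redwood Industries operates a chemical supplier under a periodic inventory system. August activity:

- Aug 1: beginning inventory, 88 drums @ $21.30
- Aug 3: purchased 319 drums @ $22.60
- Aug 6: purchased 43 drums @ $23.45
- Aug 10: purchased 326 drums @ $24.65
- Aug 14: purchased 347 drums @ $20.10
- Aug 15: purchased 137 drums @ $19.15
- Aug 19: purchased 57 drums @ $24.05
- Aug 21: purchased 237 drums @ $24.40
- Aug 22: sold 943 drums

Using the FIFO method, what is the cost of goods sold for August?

COGS = $21,484.75

Aug 22, 943 sold [FIFO — oldest first]: 88 @ $21.30 + 319 @ $22.60 + 43 @ $23.45 + 326 @ $24.65 + 167 @ $20.10 = $21,484.75
Ending inventory: 180 @ $20.10 + 137 @ $19.15 + 57 @ $24.05 + 237 @ $24.40 = $13,395.20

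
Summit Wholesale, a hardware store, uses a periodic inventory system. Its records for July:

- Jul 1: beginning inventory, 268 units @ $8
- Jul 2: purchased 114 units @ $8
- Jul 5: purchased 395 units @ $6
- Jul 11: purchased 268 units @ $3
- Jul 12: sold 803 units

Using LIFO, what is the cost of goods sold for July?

COGS = $4,294

Jul 12, 803 sold [LIFO — newest first]: 268 @ $3 + 395 @ $6 + 114 @ $8 + 26 @ $8 = $4,294
Ending inventory: 242 @ $8 = $1,936
Check: goods available $6,230 = COGS $4,294 + ending $1,936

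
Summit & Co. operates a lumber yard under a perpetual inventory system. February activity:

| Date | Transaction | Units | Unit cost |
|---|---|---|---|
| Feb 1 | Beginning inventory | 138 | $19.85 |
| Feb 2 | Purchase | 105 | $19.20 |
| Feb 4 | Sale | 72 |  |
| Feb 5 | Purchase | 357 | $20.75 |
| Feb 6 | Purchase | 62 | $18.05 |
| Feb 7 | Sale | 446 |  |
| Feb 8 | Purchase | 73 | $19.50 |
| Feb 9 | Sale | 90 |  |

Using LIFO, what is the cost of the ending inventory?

Ending inventory = $2,520.95

Feb 4, 72 sold [LIFO — newest first]: 72 @ $19.20 = $1,382.40
Feb 7, 446 sold [LIFO — newest first]: 62 @ $18.05 + 357 @ $20.75 + 27 @ $19.20 = $9,045.25
Feb 9, 90 sold [LIFO — newest first]: 73 @ $19.50 + 6 @ $19.20 + 11 @ $19.85 = $1,757.05
Total COGS = $1,382.40 + $9,045.25 + $1,757.05 = $12,184.70
Ending inventory: 127 @ $19.85 = $2,520.95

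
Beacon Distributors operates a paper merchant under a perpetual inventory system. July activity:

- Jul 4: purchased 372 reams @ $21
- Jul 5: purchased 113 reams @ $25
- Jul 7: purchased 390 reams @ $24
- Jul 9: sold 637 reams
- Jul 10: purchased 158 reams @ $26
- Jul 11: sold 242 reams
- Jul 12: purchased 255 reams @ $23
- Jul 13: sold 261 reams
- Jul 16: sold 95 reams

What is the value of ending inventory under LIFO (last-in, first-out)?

Jul 9, 637 sold [LIFO — newest first]: 390 @ $24 + 113 @ $25 + 134 @ $21 = $14,999
Jul 11, 242 sold [LIFO — newest first]: 158 @ $26 + 84 @ $21 = $5,872
Jul 13, 261 sold [LIFO — newest first]: 255 @ $23 + 6 @ $21 = $5,991
Jul 16, 95 sold [LIFO — newest first]: 95 @ $21 = $1,995
Total COGS = $14,999 + $5,872 + $5,991 + $1,995 = $28,857
Ending inventory: 53 @ $21 = $1,113

Ending inventory = $1,113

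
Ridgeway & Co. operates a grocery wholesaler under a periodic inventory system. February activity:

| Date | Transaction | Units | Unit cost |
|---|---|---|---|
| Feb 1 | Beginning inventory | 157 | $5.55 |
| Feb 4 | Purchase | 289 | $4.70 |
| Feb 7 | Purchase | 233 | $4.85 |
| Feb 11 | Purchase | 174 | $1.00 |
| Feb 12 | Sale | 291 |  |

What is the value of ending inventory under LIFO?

Feb 12, 291 sold [LIFO — newest first]: 174 @ $1.00 + 117 @ $4.85 = $741.45
Ending inventory: 157 @ $5.55 + 289 @ $4.70 + 116 @ $4.85 = $2,792.25

Ending inventory = $2,792.25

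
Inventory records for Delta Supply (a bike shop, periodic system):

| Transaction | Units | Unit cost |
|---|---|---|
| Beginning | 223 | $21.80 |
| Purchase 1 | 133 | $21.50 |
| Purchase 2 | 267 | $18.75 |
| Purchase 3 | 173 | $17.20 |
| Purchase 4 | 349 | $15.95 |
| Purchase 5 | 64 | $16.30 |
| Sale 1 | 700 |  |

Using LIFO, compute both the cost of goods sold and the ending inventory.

Sale 1 (700) [LIFO — newest first]: 64 @ $16.30 + 349 @ $15.95 + 173 @ $17.20 + 114 @ $18.75 = $11,722.85
Ending inventory: 223 @ $21.80 + 133 @ $21.50 + 153 @ $18.75 = $10,589.65
Check: goods available $22,312.50 = COGS $11,722.85 + ending $10,589.65

COGS = $11,722.85; ending inventory = $10,589.65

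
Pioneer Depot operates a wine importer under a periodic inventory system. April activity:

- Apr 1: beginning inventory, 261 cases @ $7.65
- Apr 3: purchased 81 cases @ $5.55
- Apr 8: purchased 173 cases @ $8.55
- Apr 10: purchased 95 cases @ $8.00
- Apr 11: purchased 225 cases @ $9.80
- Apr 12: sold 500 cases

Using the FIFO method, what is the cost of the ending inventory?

Ending inventory = $3,093.25

Apr 12, 500 sold [FIFO — oldest first]: 261 @ $7.65 + 81 @ $5.55 + 158 @ $8.55 = $3,797.10
Ending inventory: 15 @ $8.55 + 95 @ $8.00 + 225 @ $9.80 = $3,093.25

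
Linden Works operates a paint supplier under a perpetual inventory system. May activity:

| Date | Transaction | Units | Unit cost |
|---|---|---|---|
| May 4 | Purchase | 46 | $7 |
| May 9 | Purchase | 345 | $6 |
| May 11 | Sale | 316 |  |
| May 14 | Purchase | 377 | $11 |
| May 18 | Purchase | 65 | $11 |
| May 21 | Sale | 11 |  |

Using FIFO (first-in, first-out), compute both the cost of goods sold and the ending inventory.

COGS = $2,008; ending inventory = $5,246

May 11, 316 sold [FIFO — oldest first]: 46 @ $7 + 270 @ $6 = $1,942
May 21, 11 sold [FIFO — oldest first]: 11 @ $6 = $66
Total COGS = $1,942 + $66 = $2,008
Ending inventory: 64 @ $6 + 377 @ $11 + 65 @ $11 = $5,246
Check: goods available $7,254 = COGS $2,008 + ending $5,246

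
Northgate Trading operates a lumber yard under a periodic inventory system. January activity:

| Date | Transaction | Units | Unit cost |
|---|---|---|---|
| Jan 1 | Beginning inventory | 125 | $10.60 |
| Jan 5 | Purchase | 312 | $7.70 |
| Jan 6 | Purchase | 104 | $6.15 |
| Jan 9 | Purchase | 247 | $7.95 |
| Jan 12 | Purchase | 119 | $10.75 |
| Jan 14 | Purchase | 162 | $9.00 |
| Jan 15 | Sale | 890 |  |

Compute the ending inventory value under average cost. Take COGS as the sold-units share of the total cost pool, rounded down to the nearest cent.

Jan 15, sell 890: 890/1069 × $9,067.90 → $7,549.51
Ending inventory (cost pool remaining) = $1,518.39

Ending inventory = $1,518.39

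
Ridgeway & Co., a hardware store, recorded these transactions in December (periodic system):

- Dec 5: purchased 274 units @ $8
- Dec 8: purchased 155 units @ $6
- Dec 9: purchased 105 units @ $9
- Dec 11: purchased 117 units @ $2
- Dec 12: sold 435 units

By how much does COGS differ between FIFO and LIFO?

$603

FIFO COGS: 274 @ $8 + 155 @ $6 + 6 @ $9 = $3,176
LIFO COGS: 117 @ $2 + 105 @ $9 + 155 @ $6 + 58 @ $8 = $2,573
Difference = |$3,176 − $2,573| = $603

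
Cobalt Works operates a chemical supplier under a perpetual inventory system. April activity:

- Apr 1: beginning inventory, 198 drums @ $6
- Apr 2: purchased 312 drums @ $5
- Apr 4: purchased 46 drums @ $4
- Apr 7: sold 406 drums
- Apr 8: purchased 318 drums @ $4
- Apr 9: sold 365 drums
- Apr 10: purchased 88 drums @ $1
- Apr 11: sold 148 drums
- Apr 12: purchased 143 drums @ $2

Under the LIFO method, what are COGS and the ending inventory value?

COGS = $4,034; ending inventory = $544

Apr 7, 406 sold [LIFO — newest first]: 46 @ $4 + 312 @ $5 + 48 @ $6 = $2,032
Apr 9, 365 sold [LIFO — newest first]: 318 @ $4 + 47 @ $6 = $1,554
Apr 11, 148 sold [LIFO — newest first]: 88 @ $1 + 60 @ $6 = $448
Total COGS = $2,032 + $1,554 + $448 = $4,034
Ending inventory: 43 @ $6 + 143 @ $2 = $544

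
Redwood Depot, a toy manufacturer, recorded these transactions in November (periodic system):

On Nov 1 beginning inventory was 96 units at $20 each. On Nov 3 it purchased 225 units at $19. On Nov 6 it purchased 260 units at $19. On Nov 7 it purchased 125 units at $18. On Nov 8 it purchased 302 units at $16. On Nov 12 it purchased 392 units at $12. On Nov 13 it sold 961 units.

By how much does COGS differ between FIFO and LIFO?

$2,981

FIFO COGS: 96 @ $20 + 225 @ $19 + 260 @ $19 + 125 @ $18 + 255 @ $16 = $17,465
LIFO COGS: 392 @ $12 + 302 @ $16 + 125 @ $18 + 142 @ $19 = $14,484
Difference = |$17,465 − $14,484| = $2,981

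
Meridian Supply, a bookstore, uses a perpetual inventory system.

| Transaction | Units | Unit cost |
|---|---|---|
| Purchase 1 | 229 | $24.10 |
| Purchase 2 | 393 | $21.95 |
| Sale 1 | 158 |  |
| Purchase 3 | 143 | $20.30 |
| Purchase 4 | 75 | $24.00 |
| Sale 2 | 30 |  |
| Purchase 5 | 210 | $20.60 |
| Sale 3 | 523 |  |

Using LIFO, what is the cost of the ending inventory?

Sale 1 (158) [LIFO — newest first]: 158 @ $21.95 = $3,468.10
Sale 2 (30) [LIFO — newest first]: 30 @ $24.00 = $720.00
Sale 3 (523) [LIFO — newest first]: 210 @ $20.60 + 45 @ $24.00 + 143 @ $20.30 + 125 @ $21.95 = $11,052.65
Total COGS = $3,468.10 + $720.00 + $11,052.65 = $15,240.75
Ending inventory: 229 @ $24.10 + 110 @ $21.95 = $7,933.40

Ending inventory = $7,933.40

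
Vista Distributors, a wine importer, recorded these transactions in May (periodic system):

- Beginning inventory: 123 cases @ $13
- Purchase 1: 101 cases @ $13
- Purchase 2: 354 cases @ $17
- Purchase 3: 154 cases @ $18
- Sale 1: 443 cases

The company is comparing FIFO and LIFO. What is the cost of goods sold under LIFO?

COGS = $7,685

FIFO COGS: 123 @ $13 + 101 @ $13 + 219 @ $17 = $6,635
LIFO COGS: 154 @ $18 + 289 @ $17 = $7,685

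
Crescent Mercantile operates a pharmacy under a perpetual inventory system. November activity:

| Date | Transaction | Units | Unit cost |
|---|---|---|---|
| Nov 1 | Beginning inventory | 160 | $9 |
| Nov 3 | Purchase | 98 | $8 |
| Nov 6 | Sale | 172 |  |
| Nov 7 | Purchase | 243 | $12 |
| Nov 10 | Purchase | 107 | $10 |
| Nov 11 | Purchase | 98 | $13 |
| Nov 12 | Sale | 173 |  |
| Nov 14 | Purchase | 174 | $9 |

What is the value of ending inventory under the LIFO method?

Ending inventory = $5,576

Nov 6, 172 sold [LIFO — newest first]: 98 @ $8 + 74 @ $9 = $1,450
Nov 12, 173 sold [LIFO — newest first]: 98 @ $13 + 75 @ $10 = $2,024
Total COGS = $1,450 + $2,024 = $3,474
Ending inventory: 86 @ $9 + 243 @ $12 + 32 @ $10 + 174 @ $9 = $5,576
Check: goods available $9,050 = COGS $3,474 + ending $5,576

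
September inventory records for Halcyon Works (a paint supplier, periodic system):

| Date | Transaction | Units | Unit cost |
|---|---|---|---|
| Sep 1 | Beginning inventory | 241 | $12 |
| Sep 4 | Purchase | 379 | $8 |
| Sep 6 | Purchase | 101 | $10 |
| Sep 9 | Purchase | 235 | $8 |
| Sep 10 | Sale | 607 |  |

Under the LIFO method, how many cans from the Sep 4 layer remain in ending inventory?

108

Sep 10, 607 sold [LIFO — newest first]: 235 @ $8 + 101 @ $10 + 271 @ $8 = $5,058
Ending inventory: 241 @ $12 + 108 @ $8 = $3,756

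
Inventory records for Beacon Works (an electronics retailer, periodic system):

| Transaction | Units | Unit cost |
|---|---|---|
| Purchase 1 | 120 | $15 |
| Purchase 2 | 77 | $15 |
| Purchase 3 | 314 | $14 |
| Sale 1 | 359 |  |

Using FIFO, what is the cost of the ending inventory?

Ending inventory = $2,128

Sale 1 (359) [FIFO — oldest first]: 120 @ $15 + 77 @ $15 + 162 @ $14 = $5,223
Ending inventory: 152 @ $14 = $2,128
Check: goods available $7,351 = COGS $5,223 + ending $2,128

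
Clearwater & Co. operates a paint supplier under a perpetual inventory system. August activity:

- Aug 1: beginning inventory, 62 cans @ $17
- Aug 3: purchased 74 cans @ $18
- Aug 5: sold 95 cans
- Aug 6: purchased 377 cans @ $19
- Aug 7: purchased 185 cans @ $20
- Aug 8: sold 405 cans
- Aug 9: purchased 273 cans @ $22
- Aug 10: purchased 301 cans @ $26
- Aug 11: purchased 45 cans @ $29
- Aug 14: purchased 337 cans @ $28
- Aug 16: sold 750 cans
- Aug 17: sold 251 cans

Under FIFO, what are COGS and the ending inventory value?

Aug 5, 95 sold [FIFO — oldest first]: 62 @ $17 + 33 @ $18 = $1,648
Aug 8, 405 sold [FIFO — oldest first]: 41 @ $18 + 364 @ $19 = $7,654
Aug 16, 750 sold [FIFO — oldest first]: 13 @ $19 + 185 @ $20 + 273 @ $22 + 279 @ $26 = $17,207
Aug 17, 251 sold [FIFO — oldest first]: 22 @ $26 + 45 @ $29 + 184 @ $28 = $7,029
Total COGS = $1,648 + $7,654 + $17,207 + $7,029 = $33,538
Ending inventory: 153 @ $28 = $4,284

COGS = $33,538; ending inventory = $4,284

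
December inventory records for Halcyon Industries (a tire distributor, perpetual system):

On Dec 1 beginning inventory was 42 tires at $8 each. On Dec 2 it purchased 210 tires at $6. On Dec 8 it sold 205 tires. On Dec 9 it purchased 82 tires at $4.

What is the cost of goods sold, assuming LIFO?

Dec 8, 205 sold [LIFO — newest first]: 205 @ $6 = $1,230
Ending inventory: 42 @ $8 + 5 @ $6 + 82 @ $4 = $694
Check: goods available $1,924 = COGS $1,230 + ending $694

COGS = $1,230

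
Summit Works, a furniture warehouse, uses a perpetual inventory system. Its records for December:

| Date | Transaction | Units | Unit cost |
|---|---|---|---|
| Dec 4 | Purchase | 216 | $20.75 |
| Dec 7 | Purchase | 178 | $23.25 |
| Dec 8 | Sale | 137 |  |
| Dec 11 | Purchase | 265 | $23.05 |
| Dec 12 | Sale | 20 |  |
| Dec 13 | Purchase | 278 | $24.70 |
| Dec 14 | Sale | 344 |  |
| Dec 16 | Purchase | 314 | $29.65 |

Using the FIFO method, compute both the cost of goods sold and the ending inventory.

Dec 8, 137 sold [FIFO — oldest first]: 137 @ $20.75 = $2,842.75
Dec 12, 20 sold [FIFO — oldest first]: 20 @ $20.75 = $415.00
Dec 14, 344 sold [FIFO — oldest first]: 59 @ $20.75 + 178 @ $23.25 + 107 @ $23.05 = $7,829.10
Total COGS = $2,842.75 + $415.00 + $7,829.10 = $11,086.85
Ending inventory: 158 @ $23.05 + 278 @ $24.70 + 314 @ $29.65 = $19,818.60
Check: goods available $30,905.45 = COGS $11,086.85 + ending $19,818.60

COGS = $11,086.85; ending inventory = $19,818.60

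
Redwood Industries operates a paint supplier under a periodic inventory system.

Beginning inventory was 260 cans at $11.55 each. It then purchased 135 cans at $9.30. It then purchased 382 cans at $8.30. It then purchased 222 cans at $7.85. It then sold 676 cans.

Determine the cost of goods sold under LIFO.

COGS = $5,582.90

Sale 1 (676) [LIFO — newest first]: 222 @ $7.85 + 382 @ $8.30 + 72 @ $9.30 = $5,582.90
Ending inventory: 260 @ $11.55 + 63 @ $9.30 = $3,588.90
Check: goods available $9,171.80 = COGS $5,582.90 + ending $3,588.90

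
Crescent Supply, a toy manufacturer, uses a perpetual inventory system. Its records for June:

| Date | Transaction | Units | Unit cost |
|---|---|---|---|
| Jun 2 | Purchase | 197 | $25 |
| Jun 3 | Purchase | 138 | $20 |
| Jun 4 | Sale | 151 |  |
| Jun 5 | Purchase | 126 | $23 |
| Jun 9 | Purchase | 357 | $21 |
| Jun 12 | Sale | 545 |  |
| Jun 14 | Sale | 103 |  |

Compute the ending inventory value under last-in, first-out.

Ending inventory = $475

Jun 4, 151 sold [LIFO — newest first]: 138 @ $20 + 13 @ $25 = $3,085
Jun 12, 545 sold [LIFO — newest first]: 357 @ $21 + 126 @ $23 + 62 @ $25 = $11,945
Jun 14, 103 sold [LIFO — newest first]: 103 @ $25 = $2,575
Total COGS = $3,085 + $11,945 + $2,575 = $17,605
Ending inventory: 19 @ $25 = $475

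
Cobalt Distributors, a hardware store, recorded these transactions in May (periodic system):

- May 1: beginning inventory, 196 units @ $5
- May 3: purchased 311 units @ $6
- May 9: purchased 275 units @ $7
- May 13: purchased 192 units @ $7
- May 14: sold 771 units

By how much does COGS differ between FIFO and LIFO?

FIFO COGS: 196 @ $5 + 311 @ $6 + 264 @ $7 = $4,694
LIFO COGS: 192 @ $7 + 275 @ $7 + 304 @ $6 = $5,093
Difference = |$4,694 − $5,093| = $399

$399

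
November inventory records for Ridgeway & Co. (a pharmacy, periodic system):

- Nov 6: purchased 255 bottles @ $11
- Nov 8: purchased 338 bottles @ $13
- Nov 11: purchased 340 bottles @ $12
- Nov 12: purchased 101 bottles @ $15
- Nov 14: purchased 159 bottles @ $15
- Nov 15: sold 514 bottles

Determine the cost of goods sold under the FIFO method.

COGS = $6,172

Nov 15, 514 sold [FIFO — oldest first]: 255 @ $11 + 259 @ $13 = $6,172
Ending inventory: 79 @ $13 + 340 @ $12 + 101 @ $15 + 159 @ $15 = $9,007
Check: goods available $15,179 = COGS $6,172 + ending $9,007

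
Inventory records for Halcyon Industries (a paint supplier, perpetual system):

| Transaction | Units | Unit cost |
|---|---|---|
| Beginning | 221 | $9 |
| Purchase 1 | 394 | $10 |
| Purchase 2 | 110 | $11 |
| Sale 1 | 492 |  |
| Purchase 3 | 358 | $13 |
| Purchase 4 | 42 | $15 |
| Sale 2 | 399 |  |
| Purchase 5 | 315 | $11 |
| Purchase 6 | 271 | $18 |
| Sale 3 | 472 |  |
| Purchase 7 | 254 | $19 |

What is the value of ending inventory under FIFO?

Sale 1 (492) [FIFO — oldest first]: 221 @ $9 + 271 @ $10 = $4,699
Sale 2 (399) [FIFO — oldest first]: 123 @ $10 + 110 @ $11 + 166 @ $13 = $4,598
Sale 3 (472) [FIFO — oldest first]: 192 @ $13 + 42 @ $15 + 238 @ $11 = $5,744
Total COGS = $4,699 + $4,598 + $5,744 = $15,041
Ending inventory: 77 @ $11 + 271 @ $18 + 254 @ $19 = $10,551
Check: goods available $25,592 = COGS $15,041 + ending $10,551

Ending inventory = $10,551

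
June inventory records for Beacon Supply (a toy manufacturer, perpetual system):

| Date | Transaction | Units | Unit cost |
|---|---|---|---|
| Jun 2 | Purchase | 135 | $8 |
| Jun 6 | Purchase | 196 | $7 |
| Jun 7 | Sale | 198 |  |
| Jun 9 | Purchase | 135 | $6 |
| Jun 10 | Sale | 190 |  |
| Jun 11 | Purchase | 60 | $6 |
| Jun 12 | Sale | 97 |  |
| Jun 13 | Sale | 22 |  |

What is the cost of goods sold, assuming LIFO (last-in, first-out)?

COGS = $3,470

Jun 7, 198 sold [LIFO — newest first]: 196 @ $7 + 2 @ $8 = $1,388
Jun 10, 190 sold [LIFO — newest first]: 135 @ $6 + 55 @ $8 = $1,250
Jun 12, 97 sold [LIFO — newest first]: 60 @ $6 + 37 @ $8 = $656
Jun 13, 22 sold [LIFO — newest first]: 22 @ $8 = $176
Total COGS = $1,388 + $1,250 + $656 + $176 = $3,470
Ending inventory: 19 @ $8 = $152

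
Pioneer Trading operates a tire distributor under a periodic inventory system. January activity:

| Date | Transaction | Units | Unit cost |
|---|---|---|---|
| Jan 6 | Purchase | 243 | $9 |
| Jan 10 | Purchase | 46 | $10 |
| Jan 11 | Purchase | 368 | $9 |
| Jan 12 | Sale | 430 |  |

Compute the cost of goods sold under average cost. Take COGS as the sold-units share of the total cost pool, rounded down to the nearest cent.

Jan 12, sell 430: 430/657 × $5,959.00 → $3,900.10
Ending inventory (cost pool remaining) = $2,058.90

COGS = $3,900.10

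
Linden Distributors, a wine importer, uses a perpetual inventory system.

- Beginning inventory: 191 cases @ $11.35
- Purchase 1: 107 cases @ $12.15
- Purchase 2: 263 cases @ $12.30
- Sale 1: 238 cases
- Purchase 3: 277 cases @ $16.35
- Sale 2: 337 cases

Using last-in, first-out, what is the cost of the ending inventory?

Sale 1 (238) [LIFO — newest first]: 238 @ $12.30 = $2,927.40
Sale 2 (337) [LIFO — newest first]: 277 @ $16.35 + 25 @ $12.30 + 35 @ $12.15 = $5,261.70
Total COGS = $2,927.40 + $5,261.70 = $8,189.10
Ending inventory: 191 @ $11.35 + 72 @ $12.15 = $3,042.65
Check: goods available $11,231.75 = COGS $8,189.10 + ending $3,042.65

Ending inventory = $3,042.65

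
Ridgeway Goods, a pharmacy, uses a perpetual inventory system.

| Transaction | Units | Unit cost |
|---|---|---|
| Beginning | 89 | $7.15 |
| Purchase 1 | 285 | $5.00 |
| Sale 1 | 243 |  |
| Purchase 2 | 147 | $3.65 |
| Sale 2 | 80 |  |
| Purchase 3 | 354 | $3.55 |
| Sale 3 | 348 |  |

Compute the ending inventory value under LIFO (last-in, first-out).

Ending inventory = $1,112.20

Sale 1 (243) [LIFO — newest first]: 243 @ $5.00 = $1,215.00
Sale 2 (80) [LIFO — newest first]: 80 @ $3.65 = $292.00
Sale 3 (348) [LIFO — newest first]: 348 @ $3.55 = $1,235.40
Total COGS = $1,215.00 + $292.00 + $1,235.40 = $2,742.40
Ending inventory: 89 @ $7.15 + 42 @ $5.00 + 67 @ $3.65 + 6 @ $3.55 = $1,112.20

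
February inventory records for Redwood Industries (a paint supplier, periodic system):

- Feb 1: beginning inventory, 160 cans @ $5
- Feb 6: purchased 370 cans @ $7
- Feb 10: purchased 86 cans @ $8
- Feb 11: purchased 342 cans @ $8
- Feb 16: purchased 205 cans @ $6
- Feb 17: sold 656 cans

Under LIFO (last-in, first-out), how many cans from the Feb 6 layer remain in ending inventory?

347

Feb 17, 656 sold [LIFO — newest first]: 205 @ $6 + 342 @ $8 + 86 @ $8 + 23 @ $7 = $4,815
Ending inventory: 160 @ $5 + 347 @ $7 = $3,229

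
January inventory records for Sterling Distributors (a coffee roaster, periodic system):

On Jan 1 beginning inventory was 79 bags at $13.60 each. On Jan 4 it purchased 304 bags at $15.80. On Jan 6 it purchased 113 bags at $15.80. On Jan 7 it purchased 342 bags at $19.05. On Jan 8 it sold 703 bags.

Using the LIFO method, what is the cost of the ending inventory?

Jan 8, 703 sold [LIFO — newest first]: 342 @ $19.05 + 113 @ $15.80 + 248 @ $15.80 = $12,218.90
Ending inventory: 79 @ $13.60 + 56 @ $15.80 = $1,959.20

Ending inventory = $1,959.20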